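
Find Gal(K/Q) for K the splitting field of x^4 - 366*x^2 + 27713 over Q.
Gal(K/Q) = V_4 (Klein four-group, Z/2Z × Z/2Z)

f factors as (x^2 - 259)(x^2 - 107), so the splitting field is K = Q(sqrt(259), sqrt(107)). The elements 259, 107, 27713 are all non-squares in Q, so sqrt(259) and sqrt(107) generate independent quadratic extensions. Thus [K:Q] = 4 and Gal(K/Q) is generated by the two order-2 automorphisms sqrt(259) ↦ -sqrt(259) and sqrt(107) ↦ -sqrt(107), giving V_4.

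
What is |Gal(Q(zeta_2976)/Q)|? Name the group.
|Gal(Q(zeta_2976)/Q)| = phi(2976) = 960; group ≅ (Z/2976Z)^* ≅ Z/2Z × Z/2Z × Z/8Z × Z/30Z

The n-th cyclotomic polynomial Φ_2976(x) is the minimal polynomial of zeta_2976 over Q and has degree phi(2976) = 960. So Q(zeta_2976) is a degree-960 Galois extension with Galois group (Z/2976Z)^*. By CRT, (Z/2976Z)^* ≅ (Z/32Z)^* × (Z/3Z)^* × (Z/31Z)^*. Each prime-power unit group is (Z/32Z)^* ≅ Z/2Z × Z/8Z; (Z/3Z)^* ≅ Z/2Z; (Z/31Z)^* ≅ Z/30Z. Hence Gal(Q(zeta_2976)/Q) ≅ Z/2Z × Z/2Z × Z/8Z × Z/30Z.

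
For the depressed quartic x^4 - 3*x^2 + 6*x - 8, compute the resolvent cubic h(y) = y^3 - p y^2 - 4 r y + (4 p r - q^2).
h(y) = y^3 + 3*y^2 + 32*y + 60

Identify coefficients: p = -3, q = 6, r = -8.
Plug into h(y) = y^3 - p y^2 - 4 r y + (4 p r - q^2):
  h(y) = y^3 - (-3) y^2 - 4*(-8) y + (4*(-3)*(-8) - (6)^2)
       = y^3 + (3) y^2 + (32) y + (60).
Simplifying: h(y) = y^3 + 3*y^2 + 32*y + 60.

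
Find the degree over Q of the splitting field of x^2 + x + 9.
[K:Q] = 2

The discriminant of x^2 + (1)*x + (9) is b^2 - 4c = 1 - (36) = -35. Since -35 is not a perfect square in Q, the polynomial is irreducible over Q. Its two roots generate a degree-2 extension, so [K:Q] = 2.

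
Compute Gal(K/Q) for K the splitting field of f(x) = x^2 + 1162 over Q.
Gal(K/Q) = Z/2Z (cyclic of order 2)

x^2 + 1162 is irreducible over Q since -1162 is not a rational square. The splitting field Q(sqrt(-1162)) has degree 2 over Q, and its unique nontrivial automorphism is sqrt(-1162) ↦ -sqrt(-1162). Hence Gal(Q(sqrt(-1162))/Q) = Z/2Z.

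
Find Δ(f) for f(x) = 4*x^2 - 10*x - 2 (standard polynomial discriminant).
Δ = 132

For a quadratic a x^2 + b x + c the discriminant is Δ = b^2 - 4ac = (-10)^2 - 4*(4)*(-2) = 100 - (-32) = 132.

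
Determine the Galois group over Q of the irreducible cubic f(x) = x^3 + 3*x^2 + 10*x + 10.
Gal(K/Q) = S_3 (symmetric group of order 6)

Compute the discriminant of x^3 + (3)*x^2 + (10)*x + (10): Δ = -1480. Since Δ is not a rational square, the Galois group is not contained in A_3; it must be the full S_3 (irreducibility of the cubic rules out anything smaller).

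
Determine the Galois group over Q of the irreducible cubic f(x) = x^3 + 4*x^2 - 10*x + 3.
Gal(K/Q) = S_3 (symmetric group of order 6)

Compute the discriminant of x^3 + (4)*x^2 + (-10)*x + (3): Δ = 2429. Since Δ is not a rational square, the Galois group is not contained in A_3; it must be the full S_3 (irreducibility of the cubic rules out anything smaller).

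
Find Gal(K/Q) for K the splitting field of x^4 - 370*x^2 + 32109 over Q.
Gal(K/Q) = V_4 (Klein four-group, Z/2Z × Z/2Z)

f factors as (x^2 - 231)(x^2 - 139), so the splitting field is K = Q(sqrt(231), sqrt(139)). The elements 231, 139, 32109 are all non-squares in Q, so sqrt(231) and sqrt(139) generate independent quadratic extensions. Thus [K:Q] = 4 and Gal(K/Q) is generated by the two order-2 automorphisms sqrt(231) ↦ -sqrt(231) and sqrt(139) ↦ -sqrt(139), giving V_4.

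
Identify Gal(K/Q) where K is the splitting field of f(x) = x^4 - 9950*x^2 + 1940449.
Gal(K/Q) = Z/2Z (cyclic of order 2)

f factors as (x^2 - 9751)(x^2 - 199), so the splitting field is K = Q(sqrt(9751), sqrt(199)). The squarefree part of 9751 is 199 and the squarefree part of 199 is also 199, so sqrt(9751) and sqrt(199) are both rational multiples of sqrt(199). Hence Q(sqrt(9751)) = Q(sqrt(199)) = Q(sqrt(199)), and the splitting field collapses to a single degree-2 extension with Galois group Z/2Z.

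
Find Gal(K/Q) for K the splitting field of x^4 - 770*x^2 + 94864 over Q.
Gal(K/Q) = Z/2Z (cyclic of order 2)

f factors as (x^2 - 154)(x^2 - 616), so the splitting field is K = Q(sqrt(154), sqrt(616)). The squarefree part of 154 is 154 and the squarefree part of 616 is also 154, so sqrt(154) and sqrt(616) are both rational multiples of sqrt(154). Hence Q(sqrt(154)) = Q(sqrt(616)) = Q(sqrt(154)), and the splitting field collapses to a single degree-2 extension with Galois group Z/2Z.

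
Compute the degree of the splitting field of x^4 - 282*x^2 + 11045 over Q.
[K:Q] = 4

f factors as (x^2 - 47)(x^2 - 235); the splitting field is K = Q(sqrt(47), sqrt(235)). Since 47, 235, and 11045 are all non-squares in Q, the three subfields Q(sqrt(47)), Q(sqrt(235)), Q(sqrt(11045)) are distinct degree-2 extensions, so [K:Q] = 4 (Klein four Galois group).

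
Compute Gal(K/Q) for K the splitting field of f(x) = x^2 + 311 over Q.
Gal(K/Q) = Z/2Z (cyclic of order 2)

x^2 + 311 is irreducible over Q since -311 is not a rational square. The splitting field Q(sqrt(-311)) has degree 2 over Q, and its unique nontrivial automorphism is sqrt(-311) ↦ -sqrt(-311). Hence Gal(Q(sqrt(-311))/Q) = Z/2Z.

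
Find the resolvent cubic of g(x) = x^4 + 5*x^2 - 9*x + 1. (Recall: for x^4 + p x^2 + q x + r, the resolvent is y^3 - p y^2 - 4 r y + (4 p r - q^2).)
h(y) = y^3 - 5*y^2 - 4*y - 61

Identify coefficients: p = 5, q = -9, r = 1.
Plug into h(y) = y^3 - p y^2 - 4 r y + (4 p r - q^2):
  h(y) = y^3 - (5) y^2 - 4*(1) y + (4*(5)*(1) - (-9)^2)
       = y^3 + (-5) y^2 + (-4) y + (-61).
Simplifying: h(y) = y^3 - 5*y^2 - 4*y - 61.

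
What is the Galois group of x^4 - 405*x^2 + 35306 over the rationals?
Gal(K/Q) = V_4 (Klein four-group, Z/2Z × Z/2Z)

f factors as (x^2 - 278)(x^2 - 127), so the splitting field is K = Q(sqrt(278), sqrt(127)). The elements 278, 127, 35306 are all non-squares in Q, so sqrt(278) and sqrt(127) generate independent quadratic extensions. Thus [K:Q] = 4 and Gal(K/Q) is generated by the two order-2 automorphisms sqrt(278) ↦ -sqrt(278) and sqrt(127) ↦ -sqrt(127), giving V_4.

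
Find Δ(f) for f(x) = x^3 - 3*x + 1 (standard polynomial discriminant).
Δ = 81

For a depressed cubic x^3 + p x + q the discriminant is Δ = -4 p^3 - 27 q^2 = -4*(-3)^3 - 27*(1)^2 = 108 - 27 = 81.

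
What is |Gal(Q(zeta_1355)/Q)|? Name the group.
|Gal(Q(zeta_1355)/Q)| = phi(1355) = 1080; group ≅ (Z/1355Z)^* ≅ Z/4Z × Z/270Z

The n-th cyclotomic polynomial Φ_1355(x) is the minimal polynomial of zeta_1355 over Q and has degree phi(1355) = 1080. So Q(zeta_1355) is a degree-1080 Galois extension with Galois group (Z/1355Z)^*. By CRT, (Z/1355Z)^* ≅ (Z/5Z)^* × (Z/271Z)^*. Each prime-power unit group is (Z/5Z)^* ≅ Z/4Z; (Z/271Z)^* ≅ Z/270Z. Hence Gal(Q(zeta_1355)/Q) ≅ Z/4Z × Z/270Z.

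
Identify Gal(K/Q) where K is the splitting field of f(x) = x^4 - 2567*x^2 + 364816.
Gal(K/Q) = Z/2Z (cyclic of order 2)

f factors as (x^2 - 2416)(x^2 - 151), so the splitting field is K = Q(sqrt(2416), sqrt(151)). The squarefree part of 2416 is 151 and the squarefree part of 151 is also 151, so sqrt(2416) and sqrt(151) are both rational multiples of sqrt(151). Hence Q(sqrt(2416)) = Q(sqrt(151)) = Q(sqrt(151)), and the splitting field collapses to a single degree-2 extension with Galois group Z/2Z.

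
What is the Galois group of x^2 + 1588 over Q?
Gal(K/Q) = Z/2Z (cyclic of order 2)

x^2 + 1588 is irreducible over Q since -1588 is not a rational square. The splitting field Q(sqrt(-1588)) has degree 2 over Q, and its unique nontrivial automorphism is sqrt(-1588) ↦ -sqrt(-1588). Hence Gal(Q(sqrt(-1588))/Q) = Z/2Z.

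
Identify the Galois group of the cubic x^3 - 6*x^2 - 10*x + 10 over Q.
Gal(K/Q) = S_3 (symmetric group of order 6)

Compute the discriminant of x^3 + (-6)*x^2 + (-10)*x + (10): Δ = 24340. Since Δ is not a rational square, the Galois group is not contained in A_3; it must be the full S_3 (irreducibility of the cubic rules out anything smaller).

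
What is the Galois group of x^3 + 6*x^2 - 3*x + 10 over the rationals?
Gal(K/Q) = S_3 (symmetric group of order 6)

Compute the discriminant of x^3 + (6)*x^2 + (-3)*x + (10): Δ = -14148. Since Δ is not a rational square, the Galois group is not contained in A_3; it must be the full S_3 (irreducibility of the cubic rules out anything smaller).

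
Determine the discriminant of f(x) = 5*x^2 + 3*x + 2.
Δ = -31

For a quadratic a x^2 + b x + c the discriminant is Δ = b^2 - 4ac = (3)^2 - 4*(5)*(2) = 9 - (40) = -31.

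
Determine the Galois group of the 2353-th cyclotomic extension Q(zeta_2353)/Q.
|Gal(Q(zeta_2353)/Q)| = phi(2353) = 2160; group ≅ (Z/2353Z)^* ≅ Z/12Z × Z/180Z

The n-th cyclotomic polynomial Φ_2353(x) is the minimal polynomial of zeta_2353 over Q and has degree phi(2353) = 2160. So Q(zeta_2353) is a degree-2160 Galois extension with Galois group (Z/2353Z)^*. By CRT, (Z/2353Z)^* ≅ (Z/13Z)^* × (Z/181Z)^*. Each prime-power unit group is (Z/13Z)^* ≅ Z/12Z; (Z/181Z)^* ≅ Z/180Z. Hence Gal(Q(zeta_2353)/Q) ≅ Z/12Z × Z/180Z.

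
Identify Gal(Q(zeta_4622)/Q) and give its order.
|Gal(Q(zeta_4622)/Q)| = phi(4622) = 2310; group ≅ (Z/4622Z)^* ≅ Z/2310Z

The n-th cyclotomic polynomial Φ_4622(x) is the minimal polynomial of zeta_4622 over Q and has degree phi(4622) = 2310. So Q(zeta_4622) is a degree-2310 Galois extension with Galois group (Z/4622Z)^*. By CRT, (Z/4622Z)^* ≅ (Z/2Z)^* × (Z/2311Z)^*. Each prime-power unit group is (Z/2Z)^* ≅ trivial group (order 1); (Z/2311Z)^* ≅ Z/2310Z. Hence Gal(Q(zeta_4622)/Q) ≅ Z/2310Z.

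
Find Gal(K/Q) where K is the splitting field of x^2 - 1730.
Gal(K/Q) = Z/2Z (cyclic of order 2)

x^2 - 1730 is irreducible over Q since 1730 is not a rational square. The splitting field Q(sqrt(1730)) has degree 2 over Q, and its unique nontrivial automorphism is sqrt(1730) ↦ -sqrt(1730). Hence Gal(Q(sqrt(1730))/Q) = Z/2Z.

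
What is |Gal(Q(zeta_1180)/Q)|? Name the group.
|Gal(Q(zeta_1180)/Q)| = phi(1180) = 464; group ≅ (Z/1180Z)^* ≅ Z/2Z × Z/4Z × Z/58Z

The n-th cyclotomic polynomial Φ_1180(x) is the minimal polynomial of zeta_1180 over Q and has degree phi(1180) = 464. So Q(zeta_1180) is a degree-464 Galois extension with Galois group (Z/1180Z)^*. By CRT, (Z/1180Z)^* ≅ (Z/4Z)^* × (Z/5Z)^* × (Z/59Z)^*. Each prime-power unit group is (Z/4Z)^* ≅ Z/2Z; (Z/5Z)^* ≅ Z/4Z; (Z/59Z)^* ≅ Z/58Z. Hence Gal(Q(zeta_1180)/Q) ≅ Z/2Z × Z/4Z × Z/58Z.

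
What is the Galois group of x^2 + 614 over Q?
Gal(K/Q) = Z/2Z (cyclic of order 2)

x^2 + 614 is irreducible over Q since -614 is not a rational square. The splitting field Q(sqrt(-614)) has degree 2 over Q, and its unique nontrivial automorphism is sqrt(-614) ↦ -sqrt(-614). Hence Gal(Q(sqrt(-614))/Q) = Z/2Z.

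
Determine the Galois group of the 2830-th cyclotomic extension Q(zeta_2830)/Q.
|Gal(Q(zeta_2830)/Q)| = phi(2830) = 1128; group ≅ (Z/2830Z)^* ≅ Z/4Z × Z/282Z

The n-th cyclotomic polynomial Φ_2830(x) is the minimal polynomial of zeta_2830 over Q and has degree phi(2830) = 1128. So Q(zeta_2830) is a degree-1128 Galois extension with Galois group (Z/2830Z)^*. By CRT, (Z/2830Z)^* ≅ (Z/2Z)^* × (Z/5Z)^* × (Z/283Z)^*. Each prime-power unit group is (Z/2Z)^* ≅ trivial group (order 1); (Z/5Z)^* ≅ Z/4Z; (Z/283Z)^* ≅ Z/282Z. Hence Gal(Q(zeta_2830)/Q) ≅ Z/4Z × Z/282Z.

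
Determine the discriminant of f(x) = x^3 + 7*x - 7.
Δ = -2695

For a depressed cubic x^3 + p x + q the discriminant is Δ = -4 p^3 - 27 q^2 = -4*(7)^3 - 27*(-7)^2 = -1372 - 1323 = -2695.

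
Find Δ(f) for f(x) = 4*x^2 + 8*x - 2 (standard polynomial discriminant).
Δ = 96

For a quadratic a x^2 + b x + c the discriminant is Δ = b^2 - 4ac = (8)^2 - 4*(4)*(-2) = 64 - (-32) = 96.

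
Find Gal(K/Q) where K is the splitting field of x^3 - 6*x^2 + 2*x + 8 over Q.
Gal(K/Q) = S_3 (symmetric group of order 6)

Compute the discriminant of x^3 + (-6)*x^2 + (2)*x + (8): Δ = 3568. Since Δ is not a rational square, the Galois group is not contained in A_3; it must be the full S_3 (irreducibility of the cubic rules out anything smaller).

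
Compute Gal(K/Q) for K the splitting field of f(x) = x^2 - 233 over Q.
Gal(K/Q) = Z/2Z (cyclic of order 2)

x^2 - 233 is irreducible over Q since 233 is not a rational square. The splitting field Q(sqrt(233)) has degree 2 over Q, and its unique nontrivial automorphism is sqrt(233) ↦ -sqrt(233). Hence Gal(Q(sqrt(233))/Q) = Z/2Z.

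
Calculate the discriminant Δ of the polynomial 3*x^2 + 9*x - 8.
Δ = 177

For a quadratic a x^2 + b x + c the discriminant is Δ = b^2 - 4ac = (9)^2 - 4*(3)*(-8) = 81 - (-96) = 177.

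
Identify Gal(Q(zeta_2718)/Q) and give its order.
|Gal(Q(zeta_2718)/Q)| = phi(2718) = 900; group ≅ (Z/2718Z)^* ≅ Z/6Z × Z/150Z

The n-th cyclotomic polynomial Φ_2718(x) is the minimal polynomial of zeta_2718 over Q and has degree phi(2718) = 900. So Q(zeta_2718) is a degree-900 Galois extension with Galois group (Z/2718Z)^*. By CRT, (Z/2718Z)^* ≅ (Z/2Z)^* × (Z/9Z)^* × (Z/151Z)^*. Each prime-power unit group is (Z/2Z)^* ≅ trivial group (order 1); (Z/9Z)^* ≅ Z/6Z; (Z/151Z)^* ≅ Z/150Z. Hence Gal(Q(zeta_2718)/Q) ≅ Z/6Z × Z/150Z.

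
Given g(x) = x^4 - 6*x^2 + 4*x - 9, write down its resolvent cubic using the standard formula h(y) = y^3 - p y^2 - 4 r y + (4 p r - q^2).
h(y) = y^3 + 6*y^2 + 36*y + 200

Identify coefficients: p = -6, q = 4, r = -9.
Plug into h(y) = y^3 - p y^2 - 4 r y + (4 p r - q^2):
  h(y) = y^3 - (-6) y^2 - 4*(-9) y + (4*(-6)*(-9) - (4)^2)
       = y^3 + (6) y^2 + (36) y + (200).
Simplifying: h(y) = y^3 + 6*y^2 + 36*y + 200.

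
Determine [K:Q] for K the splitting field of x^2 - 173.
[K:Q] = 2

The polynomial x^2 - 173 is irreducible over Q since 173 is not a perfect square. Its splitting field is Q(sqrt(173)), which has degree 2 over Q.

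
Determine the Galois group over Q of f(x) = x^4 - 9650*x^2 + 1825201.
Gal(K/Q) = Z/2Z (cyclic of order 2)

f factors as (x^2 - 193)(x^2 - 9457), so the splitting field is K = Q(sqrt(193), sqrt(9457)). The squarefree part of 193 is 193 and the squarefree part of 9457 is also 193, so sqrt(193) and sqrt(9457) are both rational multiples of sqrt(193). Hence Q(sqrt(193)) = Q(sqrt(9457)) = Q(sqrt(193)), and the splitting field collapses to a single degree-2 extension with Galois group Z/2Z.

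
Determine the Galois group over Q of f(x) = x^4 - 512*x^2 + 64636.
Gal(K/Q) = V_4 (Klein four-group, Z/2Z × Z/2Z)

f factors as (x^2 - 286)(x^2 - 226), so the splitting field is K = Q(sqrt(286), sqrt(226)). The elements 286, 226, 64636 are all non-squares in Q, so sqrt(286) and sqrt(226) generate independent quadratic extensions. Thus [K:Q] = 4 and Gal(K/Q) is generated by the two order-2 automorphisms sqrt(286) ↦ -sqrt(286) and sqrt(226) ↦ -sqrt(226), giving V_4.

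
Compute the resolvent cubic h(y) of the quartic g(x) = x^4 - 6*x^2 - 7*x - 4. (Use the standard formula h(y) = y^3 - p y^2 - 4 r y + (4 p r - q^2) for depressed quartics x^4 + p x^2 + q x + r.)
h(y) = y^3 + 6*y^2 + 16*y + 47

Identify coefficients: p = -6, q = -7, r = -4.
Plug into h(y) = y^3 - p y^2 - 4 r y + (4 p r - q^2):
  h(y) = y^3 - (-6) y^2 - 4*(-4) y + (4*(-6)*(-4) - (-7)^2)
       = y^3 + (6) y^2 + (16) y + (47).
Simplifying: h(y) = y^3 + 6*y^2 + 16*y + 47.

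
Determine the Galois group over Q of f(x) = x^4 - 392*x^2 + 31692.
Gal(K/Q) = V_4 (Klein four-group, Z/2Z × Z/2Z)

f factors as (x^2 - 114)(x^2 - 278), so the splitting field is K = Q(sqrt(114), sqrt(278)). The elements 114, 278, 31692 are all non-squares in Q, so sqrt(114) and sqrt(278) generate independent quadratic extensions. Thus [K:Q] = 4 and Gal(K/Q) is generated by the two order-2 automorphisms sqrt(114) ↦ -sqrt(114) and sqrt(278) ↦ -sqrt(278), giving V_4.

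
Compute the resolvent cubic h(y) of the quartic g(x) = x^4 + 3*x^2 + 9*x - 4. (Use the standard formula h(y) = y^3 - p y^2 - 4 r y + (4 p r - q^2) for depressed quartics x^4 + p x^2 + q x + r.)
h(y) = y^3 - 3*y^2 + 16*y - 129

Identify coefficients: p = 3, q = 9, r = -4.
Plug into h(y) = y^3 - p y^2 - 4 r y + (4 p r - q^2):
  h(y) = y^3 - (3) y^2 - 4*(-4) y + (4*(3)*(-4) - (9)^2)
       = y^3 + (-3) y^2 + (16) y + (-129).
Simplifying: h(y) = y^3 - 3*y^2 + 16*y - 129.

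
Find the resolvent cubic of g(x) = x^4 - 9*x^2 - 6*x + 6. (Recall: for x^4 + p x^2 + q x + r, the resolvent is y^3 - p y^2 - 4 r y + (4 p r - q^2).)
h(y) = y^3 + 9*y^2 - 24*y - 252

Identify coefficients: p = -9, q = -6, r = 6.
Plug into h(y) = y^3 - p y^2 - 4 r y + (4 p r - q^2):
  h(y) = y^3 - (-9) y^2 - 4*(6) y + (4*(-9)*(6) - (-6)^2)
       = y^3 + (9) y^2 + (-24) y + (-252).
Simplifying: h(y) = y^3 + 9*y^2 - 24*y - 252.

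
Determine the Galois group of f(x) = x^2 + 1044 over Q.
Gal(K/Q) = Z/2Z (cyclic of order 2)

x^2 + 1044 is irreducible over Q since -1044 is not a rational square. The splitting field Q(sqrt(-1044)) has degree 2 over Q, and its unique nontrivial automorphism is sqrt(-1044) ↦ -sqrt(-1044). Hence Gal(Q(sqrt(-1044))/Q) = Z/2Z.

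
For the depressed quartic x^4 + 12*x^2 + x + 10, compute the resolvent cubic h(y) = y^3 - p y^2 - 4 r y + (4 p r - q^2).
h(y) = y^3 - 12*y^2 - 40*y + 479

Identify coefficients: p = 12, q = 1, r = 10.
Plug into h(y) = y^3 - p y^2 - 4 r y + (4 p r - q^2):
  h(y) = y^3 - (12) y^2 - 4*(10) y + (4*(12)*(10) - (1)^2)
       = y^3 + (-12) y^2 + (-40) y + (479).
Simplifying: h(y) = y^3 - 12*y^2 - 40*y + 479.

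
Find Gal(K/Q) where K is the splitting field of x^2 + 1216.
Gal(K/Q) = Z/2Z (cyclic of order 2)

x^2 + 1216 is irreducible over Q since -1216 is not a rational square. The splitting field Q(sqrt(-1216)) has degree 2 over Q, and its unique nontrivial automorphism is sqrt(-1216) ↦ -sqrt(-1216). Hence Gal(Q(sqrt(-1216))/Q) = Z/2Z.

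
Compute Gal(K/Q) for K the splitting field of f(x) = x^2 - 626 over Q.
Gal(K/Q) = Z/2Z (cyclic of order 2)

x^2 - 626 is irreducible over Q since 626 is not a rational square. The splitting field Q(sqrt(626)) has degree 2 over Q, and its unique nontrivial automorphism is sqrt(626) ↦ -sqrt(626). Hence Gal(Q(sqrt(626))/Q) = Z/2Z.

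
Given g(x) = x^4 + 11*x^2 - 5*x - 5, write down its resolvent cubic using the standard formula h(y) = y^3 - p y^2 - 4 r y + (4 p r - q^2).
h(y) = y^3 - 11*y^2 + 20*y - 245

Identify coefficients: p = 11, q = -5, r = -5.
Plug into h(y) = y^3 - p y^2 - 4 r y + (4 p r - q^2):
  h(y) = y^3 - (11) y^2 - 4*(-5) y + (4*(11)*(-5) - (-5)^2)
       = y^3 + (-11) y^2 + (20) y + (-245).
Simplifying: h(y) = y^3 - 11*y^2 + 20*y - 245.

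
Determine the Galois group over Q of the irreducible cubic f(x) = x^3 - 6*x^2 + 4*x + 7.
Gal(K/Q) = S_3 (symmetric group of order 6)

Compute the discriminant of x^3 + (-6)*x^2 + (4)*x + (7): Δ = 2021. Since Δ is not a rational square, the Galois group is not contained in A_3; it must be the full S_3 (irreducibility of the cubic rules out anything smaller).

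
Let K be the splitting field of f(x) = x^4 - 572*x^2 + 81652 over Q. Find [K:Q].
[K:Q] = 4

f factors as (x^2 - 298)(x^2 - 274); the splitting field is K = Q(sqrt(298), sqrt(274)). Since 298, 274, and 81652 are all non-squares in Q, the three subfields Q(sqrt(298)), Q(sqrt(274)), Q(sqrt(81652)) are distinct degree-2 extensions, so [K:Q] = 4 (Klein four Galois group).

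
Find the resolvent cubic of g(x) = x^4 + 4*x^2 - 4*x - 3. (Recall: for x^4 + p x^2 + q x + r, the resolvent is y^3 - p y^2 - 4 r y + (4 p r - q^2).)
h(y) = y^3 - 4*y^2 + 12*y - 64

Identify coefficients: p = 4, q = -4, r = -3.
Plug into h(y) = y^3 - p y^2 - 4 r y + (4 p r - q^2):
  h(y) = y^3 - (4) y^2 - 4*(-3) y + (4*(4)*(-3) - (-4)^2)
       = y^3 + (-4) y^2 + (12) y + (-64).
Simplifying: h(y) = y^3 - 4*y^2 + 12*y - 64.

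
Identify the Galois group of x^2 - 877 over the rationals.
Gal(K/Q) = Z/2Z (cyclic of order 2)

x^2 - 877 is irreducible over Q since 877 is not a rational square. The splitting field Q(sqrt(877)) has degree 2 over Q, and its unique nontrivial automorphism is sqrt(877) ↦ -sqrt(877). Hence Gal(Q(sqrt(877))/Q) = Z/2Z.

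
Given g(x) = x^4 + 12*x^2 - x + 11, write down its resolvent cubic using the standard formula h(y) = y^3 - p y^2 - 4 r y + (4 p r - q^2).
h(y) = y^3 - 12*y^2 - 44*y + 527

Identify coefficients: p = 12, q = -1, r = 11.
Plug into h(y) = y^3 - p y^2 - 4 r y + (4 p r - q^2):
  h(y) = y^3 - (12) y^2 - 4*(11) y + (4*(12)*(11) - (-1)^2)
       = y^3 + (-12) y^2 + (-44) y + (527).
Simplifying: h(y) = y^3 - 12*y^2 - 44*y + 527.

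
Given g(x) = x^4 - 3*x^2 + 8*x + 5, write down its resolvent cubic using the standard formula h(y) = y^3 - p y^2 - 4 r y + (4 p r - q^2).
h(y) = y^3 + 3*y^2 - 20*y - 124

Identify coefficients: p = -3, q = 8, r = 5.
Plug into h(y) = y^3 - p y^2 - 4 r y + (4 p r - q^2):
  h(y) = y^3 - (-3) y^2 - 4*(5) y + (4*(-3)*(5) - (8)^2)
       = y^3 + (3) y^2 + (-20) y + (-124).
Simplifying: h(y) = y^3 + 3*y^2 - 20*y - 124.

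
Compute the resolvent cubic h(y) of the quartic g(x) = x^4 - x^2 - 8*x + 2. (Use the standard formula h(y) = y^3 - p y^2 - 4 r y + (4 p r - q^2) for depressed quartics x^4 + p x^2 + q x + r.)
h(y) = y^3 + y^2 - 8*y - 72

Identify coefficients: p = -1, q = -8, r = 2.
Plug into h(y) = y^3 - p y^2 - 4 r y + (4 p r - q^2):
  h(y) = y^3 - (-1) y^2 - 4*(2) y + (4*(-1)*(2) - (-8)^2)
       = y^3 + (1) y^2 + (-8) y + (-72).
Simplifying: h(y) = y^3 + y^2 - 8*y - 72.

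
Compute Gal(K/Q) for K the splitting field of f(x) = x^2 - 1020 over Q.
Gal(K/Q) = Z/2Z (cyclic of order 2)

x^2 - 1020 is irreducible over Q since 1020 is not a rational square. The splitting field Q(sqrt(1020)) has degree 2 over Q, and its unique nontrivial automorphism is sqrt(1020) ↦ -sqrt(1020). Hence Gal(Q(sqrt(1020))/Q) = Z/2Z.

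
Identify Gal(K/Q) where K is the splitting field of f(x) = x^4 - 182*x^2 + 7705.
Gal(K/Q) = V_4 (Klein four-group, Z/2Z × Z/2Z)

f factors as (x^2 - 115)(x^2 - 67), so the splitting field is K = Q(sqrt(115), sqrt(67)). The elements 115, 67, 7705 are all non-squares in Q, so sqrt(115) and sqrt(67) generate independent quadratic extensions. Thus [K:Q] = 4 and Gal(K/Q) is generated by the two order-2 automorphisms sqrt(115) ↦ -sqrt(115) and sqrt(67) ↦ -sqrt(67), giving V_4.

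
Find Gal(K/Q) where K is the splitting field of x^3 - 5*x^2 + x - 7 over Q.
Gal(K/Q) = S_3 (symmetric group of order 6)

Compute the discriminant of x^3 + (-5)*x^2 + (1)*x + (-7): Δ = -4172. Since Δ is not a rational square, the Galois group is not contained in A_3; it must be the full S_3 (irreducibility of the cubic rules out anything smaller).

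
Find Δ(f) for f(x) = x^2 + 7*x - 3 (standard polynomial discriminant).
Δ = 61

For a quadratic a x^2 + b x + c the discriminant is Δ = b^2 - 4ac = (7)^2 - 4*(1)*(-3) = 49 - (-12) = 61.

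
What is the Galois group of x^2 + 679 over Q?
Gal(K/Q) = Z/2Z (cyclic of order 2)

x^2 + 679 is irreducible over Q since -679 is not a rational square. The splitting field Q(sqrt(-679)) has degree 2 over Q, and its unique nontrivial automorphism is sqrt(-679) ↦ -sqrt(-679). Hence Gal(Q(sqrt(-679))/Q) = Z/2Z.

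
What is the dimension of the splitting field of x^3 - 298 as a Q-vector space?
[K:Q] = 6

x^3 - 298 has one real root r = 298^(1/3) and two complex roots r*zeta_3, r*zeta_3^2 where zeta_3 = e^(2*pi*i/3). The splitting field is Q(r, zeta_3). [Q(r):Q] = 3 and [Q(zeta_3):Q] = 2 with gcd = 1, so [Q(r, zeta_3):Q] = 3 * 2 = 6.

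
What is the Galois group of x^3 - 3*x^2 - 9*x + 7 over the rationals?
Gal(K/Q) = S_3 (symmetric group of order 6)

Compute the discriminant of x^3 + (-3)*x^2 + (-9)*x + (7): Δ = 6480. Since Δ is not a rational square, the Galois group is not contained in A_3; it must be the full S_3 (irreducibility of the cubic rules out anything smaller).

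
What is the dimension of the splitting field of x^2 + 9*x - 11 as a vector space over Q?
[K:Q] = 2

The discriminant of x^2 + (9)*x + (-11) is b^2 - 4c = 81 - (-44) = 125. Since 125 is not a perfect square in Q, the polynomial is irreducible over Q. Its two roots generate a degree-2 extension, so [K:Q] = 2.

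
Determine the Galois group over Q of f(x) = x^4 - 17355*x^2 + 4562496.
Gal(K/Q) = Z/2Z (cyclic of order 2)

f factors as (x^2 - 267)(x^2 - 17088), so the splitting field is K = Q(sqrt(267), sqrt(17088)). The squarefree part of 267 is 267 and the squarefree part of 17088 is also 267, so sqrt(267) and sqrt(17088) are both rational multiples of sqrt(267). Hence Q(sqrt(267)) = Q(sqrt(17088)) = Q(sqrt(267)), and the splitting field collapses to a single degree-2 extension with Galois group Z/2Z.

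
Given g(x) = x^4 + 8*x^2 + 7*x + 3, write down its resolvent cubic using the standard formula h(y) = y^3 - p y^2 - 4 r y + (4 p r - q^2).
h(y) = y^3 - 8*y^2 - 12*y + 47

Identify coefficients: p = 8, q = 7, r = 3.
Plug into h(y) = y^3 - p y^2 - 4 r y + (4 p r - q^2):
  h(y) = y^3 - (8) y^2 - 4*(3) y + (4*(8)*(3) - (7)^2)
       = y^3 + (-8) y^2 + (-12) y + (47).
Simplifying: h(y) = y^3 - 8*y^2 - 12*y + 47.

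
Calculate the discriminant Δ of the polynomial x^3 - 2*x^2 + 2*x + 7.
Δ = -1619

For x^3 + a x^2 + b x + c the discriminant is Δ = 18 a b c - 4 a^3 c + a^2 b^2 - 4 b^3 - 27 c^2.
Plug a = -2, b = 2, c = 7:
  18*(-2)*(2)*(7) - 4*(-2)^3*(7) + (-2)^2*(2)^2 - 4*(2)^3 - 27*(7)^2
  = -504 + (224) + 16 + (-32) + (-1323)
  = -1619.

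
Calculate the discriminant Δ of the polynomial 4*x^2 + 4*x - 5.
Δ = 96

For a quadratic a x^2 + b x + c the discriminant is Δ = b^2 - 4ac = (4)^2 - 4*(4)*(-5) = 16 - (-80) = 96.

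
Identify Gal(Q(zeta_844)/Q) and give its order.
|Gal(Q(zeta_844)/Q)| = phi(844) = 420; group ≅ (Z/844Z)^* ≅ Z/2Z × Z/210Z

The n-th cyclotomic polynomial Φ_844(x) is the minimal polynomial of zeta_844 over Q and has degree phi(844) = 420. So Q(zeta_844) is a degree-420 Galois extension with Galois group (Z/844Z)^*. By CRT, (Z/844Z)^* ≅ (Z/4Z)^* × (Z/211Z)^*. Each prime-power unit group is (Z/4Z)^* ≅ Z/2Z; (Z/211Z)^* ≅ Z/210Z. Hence Gal(Q(zeta_844)/Q) ≅ Z/2Z × Z/210Z.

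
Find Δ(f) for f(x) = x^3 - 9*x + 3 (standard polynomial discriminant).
Δ = 2673

For a depressed cubic x^3 + p x + q the discriminant is Δ = -4 p^3 - 27 q^2 = -4*(-9)^3 - 27*(3)^2 = 2916 - 243 = 2673.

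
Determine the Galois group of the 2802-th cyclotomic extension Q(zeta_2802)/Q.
|Gal(Q(zeta_2802)/Q)| = phi(2802) = 932; group ≅ (Z/2802Z)^* ≅ Z/2Z × Z/466Z

The n-th cyclotomic polynomial Φ_2802(x) is the minimal polynomial of zeta_2802 over Q and has degree phi(2802) = 932. So Q(zeta_2802) is a degree-932 Galois extension with Galois group (Z/2802Z)^*. By CRT, (Z/2802Z)^* ≅ (Z/2Z)^* × (Z/3Z)^* × (Z/467Z)^*. Each prime-power unit group is (Z/2Z)^* ≅ trivial group (order 1); (Z/3Z)^* ≅ Z/2Z; (Z/467Z)^* ≅ Z/466Z. Hence Gal(Q(zeta_2802)/Q) ≅ Z/2Z × Z/466Z.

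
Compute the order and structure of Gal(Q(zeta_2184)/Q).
|Gal(Q(zeta_2184)/Q)| = phi(2184) = 576; group ≅ (Z/2184Z)^* ≅ Z/2Z × Z/2Z × Z/2Z × Z/6Z × Z/12Z

The n-th cyclotomic polynomial Φ_2184(x) is the minimal polynomial of zeta_2184 over Q and has degree phi(2184) = 576. So Q(zeta_2184) is a degree-576 Galois extension with Galois group (Z/2184Z)^*. By CRT, (Z/2184Z)^* ≅ (Z/8Z)^* × (Z/3Z)^* × (Z/7Z)^* × (Z/13Z)^*. Each prime-power unit group is (Z/8Z)^* ≅ Z/2Z × Z/2Z; (Z/3Z)^* ≅ Z/2Z; (Z/7Z)^* ≅ Z/6Z; (Z/13Z)^* ≅ Z/12Z. Hence Gal(Q(zeta_2184)/Q) ≅ Z/2Z × Z/2Z × Z/2Z × Z/6Z × Z/12Z.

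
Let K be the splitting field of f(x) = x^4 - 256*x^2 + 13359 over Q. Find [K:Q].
[K:Q] = 4

f factors as (x^2 - 183)(x^2 - 73); the splitting field is K = Q(sqrt(183), sqrt(73)). Since 183, 73, and 13359 are all non-squares in Q, the three subfields Q(sqrt(183)), Q(sqrt(73)), Q(sqrt(13359)) are distinct degree-2 extensions, so [K:Q] = 4 (Klein four Galois group).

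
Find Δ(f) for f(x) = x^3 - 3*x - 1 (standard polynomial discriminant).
Δ = 81

For a depressed cubic x^3 + p x + q the discriminant is Δ = -4 p^3 - 27 q^2 = -4*(-3)^3 - 27*(-1)^2 = 108 - 27 = 81.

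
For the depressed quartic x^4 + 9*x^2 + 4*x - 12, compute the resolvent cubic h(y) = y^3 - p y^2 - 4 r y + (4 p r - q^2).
h(y) = y^3 - 9*y^2 + 48*y - 448

Identify coefficients: p = 9, q = 4, r = -12.
Plug into h(y) = y^3 - p y^2 - 4 r y + (4 p r - q^2):
  h(y) = y^3 - (9) y^2 - 4*(-12) y + (4*(9)*(-12) - (4)^2)
       = y^3 + (-9) y^2 + (48) y + (-448).
Simplifying: h(y) = y^3 - 9*y^2 + 48*y - 448.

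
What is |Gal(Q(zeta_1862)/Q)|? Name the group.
|Gal(Q(zeta_1862)/Q)| = phi(1862) = 756; group ≅ (Z/1862Z)^* ≅ Z/18Z × Z/42Z

The n-th cyclotomic polynomial Φ_1862(x) is the minimal polynomial of zeta_1862 over Q and has degree phi(1862) = 756. So Q(zeta_1862) is a degree-756 Galois extension with Galois group (Z/1862Z)^*. By CRT, (Z/1862Z)^* ≅ (Z/2Z)^* × (Z/49Z)^* × (Z/19Z)^*. Each prime-power unit group is (Z/2Z)^* ≅ trivial group (order 1); (Z/49Z)^* ≅ Z/42Z; (Z/19Z)^* ≅ Z/18Z. Hence Gal(Q(zeta_1862)/Q) ≅ Z/18Z × Z/42Z.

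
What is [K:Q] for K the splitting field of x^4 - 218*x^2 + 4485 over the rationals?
[K:Q] = 4

f factors as (x^2 - 195)(x^2 - 23); the splitting field is K = Q(sqrt(195), sqrt(23)). Since 195, 23, and 4485 are all non-squares in Q, the three subfields Q(sqrt(195)), Q(sqrt(23)), Q(sqrt(4485)) are distinct degree-2 extensions, so [K:Q] = 4 (Klein four Galois group).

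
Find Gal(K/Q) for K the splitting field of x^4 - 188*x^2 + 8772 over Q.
Gal(K/Q) = V_4 (Klein four-group, Z/2Z × Z/2Z)

f factors as (x^2 - 86)(x^2 - 102), so the splitting field is K = Q(sqrt(86), sqrt(102)). The elements 86, 102, 8772 are all non-squares in Q, so sqrt(86) and sqrt(102) generate independent quadratic extensions. Thus [K:Q] = 4 and Gal(K/Q) is generated by the two order-2 automorphisms sqrt(86) ↦ -sqrt(86) and sqrt(102) ↦ -sqrt(102), giving V_4.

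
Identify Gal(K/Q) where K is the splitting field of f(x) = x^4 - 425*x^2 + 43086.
Gal(K/Q) = V_4 (Klein four-group, Z/2Z × Z/2Z)

f factors as (x^2 - 258)(x^2 - 167), so the splitting field is K = Q(sqrt(258), sqrt(167)). The elements 258, 167, 43086 are all non-squares in Q, so sqrt(258) and sqrt(167) generate independent quadratic extensions. Thus [K:Q] = 4 and Gal(K/Q) is generated by the two order-2 automorphisms sqrt(258) ↦ -sqrt(258) and sqrt(167) ↦ -sqrt(167), giving V_4.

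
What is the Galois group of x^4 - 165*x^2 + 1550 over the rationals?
Gal(K/Q) = V_4 (Klein four-group, Z/2Z × Z/2Z)

f factors as (x^2 - 10)(x^2 - 155), so the splitting field is K = Q(sqrt(10), sqrt(155)). The elements 10, 155, 1550 are all non-squares in Q, so sqrt(10) and sqrt(155) generate independent quadratic extensions. Thus [K:Q] = 4 and Gal(K/Q) is generated by the two order-2 automorphisms sqrt(10) ↦ -sqrt(10) and sqrt(155) ↦ -sqrt(155), giving V_4.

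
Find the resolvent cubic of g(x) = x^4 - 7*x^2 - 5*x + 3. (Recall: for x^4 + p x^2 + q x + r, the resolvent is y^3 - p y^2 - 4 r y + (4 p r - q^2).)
h(y) = y^3 + 7*y^2 - 12*y - 109

Identify coefficients: p = -7, q = -5, r = 3.
Plug into h(y) = y^3 - p y^2 - 4 r y + (4 p r - q^2):
  h(y) = y^3 - (-7) y^2 - 4*(3) y + (4*(-7)*(3) - (-5)^2)
       = y^3 + (7) y^2 + (-12) y + (-109).
Simplifying: h(y) = y^3 + 7*y^2 - 12*y - 109.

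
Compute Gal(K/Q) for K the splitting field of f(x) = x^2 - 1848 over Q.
Gal(K/Q) = Z/2Z (cyclic of order 2)

x^2 - 1848 is irreducible over Q since 1848 is not a rational square. The splitting field Q(sqrt(1848)) has degree 2 over Q, and its unique nontrivial automorphism is sqrt(1848) ↦ -sqrt(1848). Hence Gal(Q(sqrt(1848))/Q) = Z/2Z.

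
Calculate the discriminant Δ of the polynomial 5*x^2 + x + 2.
Δ = -39

For a quadratic a x^2 + b x + c the discriminant is Δ = b^2 - 4ac = (1)^2 - 4*(5)*(2) = 1 - (40) = -39.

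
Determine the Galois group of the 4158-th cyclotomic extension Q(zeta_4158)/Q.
|Gal(Q(zeta_4158)/Q)| = phi(4158) = 1080; group ≅ (Z/4158Z)^* ≅ Z/6Z × Z/10Z × Z/18Z

The n-th cyclotomic polynomial Φ_4158(x) is the minimal polynomial of zeta_4158 over Q and has degree phi(4158) = 1080. So Q(zeta_4158) is a degree-1080 Galois extension with Galois group (Z/4158Z)^*. By CRT, (Z/4158Z)^* ≅ (Z/2Z)^* × (Z/27Z)^* × (Z/7Z)^* × (Z/11Z)^*. Each prime-power unit group is (Z/2Z)^* ≅ trivial group (order 1); (Z/27Z)^* ≅ Z/18Z; (Z/7Z)^* ≅ Z/6Z; (Z/11Z)^* ≅ Z/10Z. Hence Gal(Q(zeta_4158)/Q) ≅ Z/6Z × Z/10Z × Z/18Z.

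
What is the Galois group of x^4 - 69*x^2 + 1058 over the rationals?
Gal(K/Q) = V_4 (Klein four-group, Z/2Z × Z/2Z)

f factors as (x^2 - 46)(x^2 - 23), so the splitting field is K = Q(sqrt(46), sqrt(23)). The elements 46, 23, 1058 are all non-squares in Q, so sqrt(46) and sqrt(23) generate independent quadratic extensions. Thus [K:Q] = 4 and Gal(K/Q) is generated by the two order-2 automorphisms sqrt(46) ↦ -sqrt(46) and sqrt(23) ↦ -sqrt(23), giving V_4.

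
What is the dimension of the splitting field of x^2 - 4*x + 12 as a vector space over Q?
[K:Q] = 2

The discriminant of x^2 + (-4)*x + (12) is b^2 - 4c = 16 - (48) = -32. Since -32 is not a perfect square in Q, the polynomial is irreducible over Q. Its two roots generate a degree-2 extension, so [K:Q] = 2.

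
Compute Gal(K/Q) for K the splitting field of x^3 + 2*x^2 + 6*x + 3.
Gal(K/Q) = S_3 (symmetric group of order 6)

Compute the discriminant of x^3 + (2)*x^2 + (6)*x + (3): Δ = -411. Since Δ is not a rational square, the Galois group is not contained in A_3; it must be the full S_3 (irreducibility of the cubic rules out anything smaller).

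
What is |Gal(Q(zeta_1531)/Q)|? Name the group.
|Gal(Q(zeta_1531)/Q)| = phi(1531) = 1530; group ≅ (Z/1531Z)^* ≅ Z/1530Z

The n-th cyclotomic polynomial Φ_1531(x) is the minimal polynomial of zeta_1531 over Q and has degree phi(1531) = 1530. So Q(zeta_1531) is a degree-1530 Galois extension with Galois group (Z/1531Z)^*. (Z/1531Z)^* is cyclic since 1531 is an odd prime power (or 4). Hence Gal(Q(zeta_1531)/Q) ≅ Z/1530Z.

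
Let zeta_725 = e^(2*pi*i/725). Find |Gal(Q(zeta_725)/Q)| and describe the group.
|Gal(Q(zeta_725)/Q)| = phi(725) = 560; group ≅ (Z/725Z)^* ≅ Z/20Z × Z/28Z

The n-th cyclotomic polynomial Φ_725(x) is the minimal polynomial of zeta_725 over Q and has degree phi(725) = 560. So Q(zeta_725) is a degree-560 Galois extension with Galois group (Z/725Z)^*. By CRT, (Z/725Z)^* ≅ (Z/25Z)^* × (Z/29Z)^*. Each prime-power unit group is (Z/25Z)^* ≅ Z/20Z; (Z/29Z)^* ≅ Z/28Z. Hence Gal(Q(zeta_725)/Q) ≅ Z/20Z × Z/28Z.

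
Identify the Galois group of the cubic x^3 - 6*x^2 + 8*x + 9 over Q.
Gal(K/Q) = S_3 (symmetric group of order 6)

Compute the discriminant of x^3 + (-6)*x^2 + (8)*x + (9): Δ = -1931. Since Δ is not a rational square, the Galois group is not contained in A_3; it must be the full S_3 (irreducibility of the cubic rules out anything smaller).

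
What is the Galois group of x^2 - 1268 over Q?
Gal(K/Q) = Z/2Z (cyclic of order 2)

x^2 - 1268 is irreducible over Q since 1268 is not a rational square. The splitting field Q(sqrt(1268)) has degree 2 over Q, and its unique nontrivial automorphism is sqrt(1268) ↦ -sqrt(1268). Hence Gal(Q(sqrt(1268))/Q) = Z/2Z.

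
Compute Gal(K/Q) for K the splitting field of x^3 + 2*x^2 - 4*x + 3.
Gal(K/Q) = S_3 (symmetric group of order 6)

Compute the discriminant of x^3 + (2)*x^2 + (-4)*x + (3): Δ = -451. Since Δ is not a rational square, the Galois group is not contained in A_3; it must be the full S_3 (irreducibility of the cubic rules out anything smaller).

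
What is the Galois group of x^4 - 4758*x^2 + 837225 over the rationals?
Gal(K/Q) = Z/2Z (cyclic of order 2)

f factors as (x^2 - 183)(x^2 - 4575), so the splitting field is K = Q(sqrt(183), sqrt(4575)). The squarefree part of 183 is 183 and the squarefree part of 4575 is also 183, so sqrt(183) and sqrt(4575) are both rational multiples of sqrt(183). Hence Q(sqrt(183)) = Q(sqrt(4575)) = Q(sqrt(183)), and the splitting field collapses to a single degree-2 extension with Galois group Z/2Z.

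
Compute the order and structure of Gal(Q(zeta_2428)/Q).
|Gal(Q(zeta_2428)/Q)| = phi(2428) = 1212; group ≅ (Z/2428Z)^* ≅ Z/2Z × Z/606Z

The n-th cyclotomic polynomial Φ_2428(x) is the minimal polynomial of zeta_2428 over Q and has degree phi(2428) = 1212. So Q(zeta_2428) is a degree-1212 Galois extension with Galois group (Z/2428Z)^*. By CRT, (Z/2428Z)^* ≅ (Z/4Z)^* × (Z/607Z)^*. Each prime-power unit group is (Z/4Z)^* ≅ Z/2Z; (Z/607Z)^* ≅ Z/606Z. Hence Gal(Q(zeta_2428)/Q) ≅ Z/2Z × Z/606Z.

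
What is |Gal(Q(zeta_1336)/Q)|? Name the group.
|Gal(Q(zeta_1336)/Q)| = phi(1336) = 664; group ≅ (Z/1336Z)^* ≅ Z/2Z × Z/2Z × Z/166Z

The n-th cyclotomic polynomial Φ_1336(x) is the minimal polynomial of zeta_1336 over Q and has degree phi(1336) = 664. So Q(zeta_1336) is a degree-664 Galois extension with Galois group (Z/1336Z)^*. By CRT, (Z/1336Z)^* ≅ (Z/8Z)^* × (Z/167Z)^*. Each prime-power unit group is (Z/8Z)^* ≅ Z/2Z × Z/2Z; (Z/167Z)^* ≅ Z/166Z. Hence Gal(Q(zeta_1336)/Q) ≅ Z/2Z × Z/2Z × Z/166Z.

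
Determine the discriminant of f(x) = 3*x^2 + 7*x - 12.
Δ = 193

For a quadratic a x^2 + b x + c the discriminant is Δ = b^2 - 4ac = (7)^2 - 4*(3)*(-12) = 49 - (-144) = 193.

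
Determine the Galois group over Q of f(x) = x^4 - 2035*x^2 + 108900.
Gal(K/Q) = Z/2Z (cyclic of order 2)

f factors as (x^2 - 55)(x^2 - 1980), so the splitting field is K = Q(sqrt(55), sqrt(1980)). The squarefree part of 55 is 55 and the squarefree part of 1980 is also 55, so sqrt(55) and sqrt(1980) are both rational multiples of sqrt(55). Hence Q(sqrt(55)) = Q(sqrt(1980)) = Q(sqrt(55)), and the splitting field collapses to a single degree-2 extension with Galois group Z/2Z.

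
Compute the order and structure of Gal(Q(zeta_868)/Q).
|Gal(Q(zeta_868)/Q)| = phi(868) = 360; group ≅ (Z/868Z)^* ≅ Z/2Z × Z/6Z × Z/30Z

The n-th cyclotomic polynomial Φ_868(x) is the minimal polynomial of zeta_868 over Q and has degree phi(868) = 360. So Q(zeta_868) is a degree-360 Galois extension with Galois group (Z/868Z)^*. By CRT, (Z/868Z)^* ≅ (Z/4Z)^* × (Z/7Z)^* × (Z/31Z)^*. Each prime-power unit group is (Z/4Z)^* ≅ Z/2Z; (Z/7Z)^* ≅ Z/6Z; (Z/31Z)^* ≅ Z/30Z. Hence Gal(Q(zeta_868)/Q) ≅ Z/2Z × Z/6Z × Z/30Z.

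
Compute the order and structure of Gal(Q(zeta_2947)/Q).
|Gal(Q(zeta_2947)/Q)| = phi(2947) = 2520; group ≅ (Z/2947Z)^* ≅ Z/6Z × Z/420Z

The n-th cyclotomic polynomial Φ_2947(x) is the minimal polynomial of zeta_2947 over Q and has degree phi(2947) = 2520. So Q(zeta_2947) is a degree-2520 Galois extension with Galois group (Z/2947Z)^*. By CRT, (Z/2947Z)^* ≅ (Z/7Z)^* × (Z/421Z)^*. Each prime-power unit group is (Z/7Z)^* ≅ Z/6Z; (Z/421Z)^* ≅ Z/420Z. Hence Gal(Q(zeta_2947)/Q) ≅ Z/6Z × Z/420Z.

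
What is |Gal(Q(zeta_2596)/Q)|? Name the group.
|Gal(Q(zeta_2596)/Q)| = phi(2596) = 1160; group ≅ (Z/2596Z)^* ≅ Z/2Z × Z/10Z × Z/58Z

The n-th cyclotomic polynomial Φ_2596(x) is the minimal polynomial of zeta_2596 over Q and has degree phi(2596) = 1160. So Q(zeta_2596) is a degree-1160 Galois extension with Galois group (Z/2596Z)^*. By CRT, (Z/2596Z)^* ≅ (Z/4Z)^* × (Z/11Z)^* × (Z/59Z)^*. Each prime-power unit group is (Z/4Z)^* ≅ Z/2Z; (Z/11Z)^* ≅ Z/10Z; (Z/59Z)^* ≅ Z/58Z. Hence Gal(Q(zeta_2596)/Q) ≅ Z/2Z × Z/10Z × Z/58Z.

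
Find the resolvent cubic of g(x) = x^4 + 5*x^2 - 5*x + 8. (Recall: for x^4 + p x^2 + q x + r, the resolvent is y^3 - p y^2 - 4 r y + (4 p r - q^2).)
h(y) = y^3 - 5*y^2 - 32*y + 135

Identify coefficients: p = 5, q = -5, r = 8.
Plug into h(y) = y^3 - p y^2 - 4 r y + (4 p r - q^2):
  h(y) = y^3 - (5) y^2 - 4*(8) y + (4*(5)*(8) - (-5)^2)
       = y^3 + (-5) y^2 + (-32) y + (135).
Simplifying: h(y) = y^3 - 5*y^2 - 32*y + 135.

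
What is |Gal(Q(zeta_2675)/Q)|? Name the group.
|Gal(Q(zeta_2675)/Q)| = phi(2675) = 2120; group ≅ (Z/2675Z)^* ≅ Z/20Z × Z/106Z

The n-th cyclotomic polynomial Φ_2675(x) is the minimal polynomial of zeta_2675 over Q and has degree phi(2675) = 2120. So Q(zeta_2675) is a degree-2120 Galois extension with Galois group (Z/2675Z)^*. By CRT, (Z/2675Z)^* ≅ (Z/25Z)^* × (Z/107Z)^*. Each prime-power unit group is (Z/25Z)^* ≅ Z/20Z; (Z/107Z)^* ≅ Z/106Z. Hence Gal(Q(zeta_2675)/Q) ≅ Z/20Z × Z/106Z.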